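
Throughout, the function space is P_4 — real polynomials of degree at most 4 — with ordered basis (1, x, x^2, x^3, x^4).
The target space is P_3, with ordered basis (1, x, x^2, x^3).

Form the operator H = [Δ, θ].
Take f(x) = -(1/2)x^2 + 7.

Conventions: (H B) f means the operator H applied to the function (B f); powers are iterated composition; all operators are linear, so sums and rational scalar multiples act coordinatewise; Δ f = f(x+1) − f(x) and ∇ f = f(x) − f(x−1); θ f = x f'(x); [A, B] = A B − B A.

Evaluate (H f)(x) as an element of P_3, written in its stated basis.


θ f = -x^2
Δ θ f = -2x - 1
Δ f = -x - 1/2
θ Δ f = -x
[Δ, θ] f = -x - 1

the image equals g(x) = -x - 1


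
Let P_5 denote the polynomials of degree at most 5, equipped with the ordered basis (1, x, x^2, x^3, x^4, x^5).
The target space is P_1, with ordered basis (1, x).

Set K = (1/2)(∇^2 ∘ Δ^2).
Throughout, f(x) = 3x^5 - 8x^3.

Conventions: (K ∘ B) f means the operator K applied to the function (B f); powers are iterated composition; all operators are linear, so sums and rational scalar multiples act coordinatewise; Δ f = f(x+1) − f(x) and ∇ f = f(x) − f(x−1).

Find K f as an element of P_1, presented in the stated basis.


Δ f = 15x^4 + 30x^3 + 6x^2 - 9x - 5
Δ Δ f = 60x^3 + 180x^2 + 162x + 42
∇ Δ^2 f = 180x^2 + 180x + 42
∇ ∇ Δ^2 f = 360x
((1/2)(∇^2 ∘ Δ^2)) f = 180x

the image equals g(x) = 180x


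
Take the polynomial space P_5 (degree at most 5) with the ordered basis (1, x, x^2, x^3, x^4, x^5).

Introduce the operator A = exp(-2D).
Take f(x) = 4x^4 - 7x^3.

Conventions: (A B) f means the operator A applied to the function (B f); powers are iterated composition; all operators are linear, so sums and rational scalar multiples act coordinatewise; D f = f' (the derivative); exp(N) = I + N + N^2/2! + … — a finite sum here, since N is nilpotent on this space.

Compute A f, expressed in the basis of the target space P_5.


order-1 term: -32x^3 + 42x^2
order-2 term: 96x^2 - 84x
order-3 term: -128x + 56
order-4 term: 64
the series for exp(-2D) f terminates at order 4
exp(-2D) f = 4x^4 - 39x^3 + 138x^2 - 212x + 120

the result is g(x) = 4x^4 - 39x^3 + 138x^2 - 212x + 120


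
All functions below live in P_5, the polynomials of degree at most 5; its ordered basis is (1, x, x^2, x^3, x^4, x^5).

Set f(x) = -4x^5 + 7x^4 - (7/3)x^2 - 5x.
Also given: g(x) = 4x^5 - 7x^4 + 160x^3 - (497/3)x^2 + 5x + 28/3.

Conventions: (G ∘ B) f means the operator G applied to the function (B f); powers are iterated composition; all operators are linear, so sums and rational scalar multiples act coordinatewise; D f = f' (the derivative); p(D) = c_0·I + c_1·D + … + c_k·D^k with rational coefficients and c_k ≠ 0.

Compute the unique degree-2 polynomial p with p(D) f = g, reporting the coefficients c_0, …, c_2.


D^0 f = -4x^5 + 7x^4 - (7/3)x^2 - 5x
D^1 f = -20x^4 + 28x^3 - (14/3)x - 5
D^2 f = -80x^3 + 84x^2 - 14/3
matching coefficients of g against c_0 f + c_1 Df + … from the top degree down determines the c_i
solution: c_0 = -1, c_1 = 0, c_2 = -2

c_0 = -1, c_1 = 0, c_2 = -2


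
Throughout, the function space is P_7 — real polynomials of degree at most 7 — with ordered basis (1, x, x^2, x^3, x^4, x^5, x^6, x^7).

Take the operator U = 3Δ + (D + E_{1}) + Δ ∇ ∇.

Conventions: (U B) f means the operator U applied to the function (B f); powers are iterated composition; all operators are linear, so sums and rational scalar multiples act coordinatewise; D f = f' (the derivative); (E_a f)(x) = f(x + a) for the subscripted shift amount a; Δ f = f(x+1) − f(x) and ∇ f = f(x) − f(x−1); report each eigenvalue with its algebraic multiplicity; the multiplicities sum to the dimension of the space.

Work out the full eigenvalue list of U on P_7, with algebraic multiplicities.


image of 1: 1
image of x: x + 5
image of x^2: x^2 + 10x + 4
image of x^3: x^3 + 15x^2 + 12x + 10
image of x^4: x^4 + 20x^3 + 24x^2 + 40x - 8
image of x^5: x^5 + 25x^4 + 40x^3 + 100x^2 - 40x + 34
image of x^6: x^6 + 30x^5 + 60x^4 + 200x^3 - 120x^2 + 204x - 56
image of x^7: x^7 + 35x^6 + 84x^5 + 350x^4 - 280x^3 + 714x^2 - 392x + 130
the matrix is upper triangular; its diagonal is (1, 1, 1, 1, 1, 1, 1, 1)
for a triangular matrix the eigenvalues are the diagonal entries, with algebraic multiplicity their repetition count

λ = 1 (multiplicity 8)


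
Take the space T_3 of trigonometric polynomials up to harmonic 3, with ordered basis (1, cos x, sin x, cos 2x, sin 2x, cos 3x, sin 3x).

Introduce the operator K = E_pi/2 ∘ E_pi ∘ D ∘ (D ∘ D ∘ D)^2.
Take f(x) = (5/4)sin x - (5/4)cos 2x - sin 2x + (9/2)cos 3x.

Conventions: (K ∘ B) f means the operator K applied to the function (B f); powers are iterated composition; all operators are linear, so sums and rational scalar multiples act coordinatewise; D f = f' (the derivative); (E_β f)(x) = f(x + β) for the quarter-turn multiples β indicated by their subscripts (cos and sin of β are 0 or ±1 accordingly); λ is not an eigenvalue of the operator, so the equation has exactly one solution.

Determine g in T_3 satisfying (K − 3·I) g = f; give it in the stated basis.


write g with unknown coordinates in the stated basis and equate coefficients in (K − 3·I) g = f
solving from the highest basis element down gives g = -(5/16)sin x + (527/65572)cos 2x - (157/16393)sin 2x + (3/1456)cos 3x
check: K g = (5/16)sin x - (20096/16393)cos 2x - (16864/16393)sin 2x + (6561/1456)cos 3x
so K g − 3·g = (5/4)sin x - (5/4)cos 2x - sin 2x + (9/2)cos 3x = f ✓

the image equals g(x) = -(5/16)sin x + (527/65572)cos 2x - (157/16393)sin 2x + (3/1456)cos 3x


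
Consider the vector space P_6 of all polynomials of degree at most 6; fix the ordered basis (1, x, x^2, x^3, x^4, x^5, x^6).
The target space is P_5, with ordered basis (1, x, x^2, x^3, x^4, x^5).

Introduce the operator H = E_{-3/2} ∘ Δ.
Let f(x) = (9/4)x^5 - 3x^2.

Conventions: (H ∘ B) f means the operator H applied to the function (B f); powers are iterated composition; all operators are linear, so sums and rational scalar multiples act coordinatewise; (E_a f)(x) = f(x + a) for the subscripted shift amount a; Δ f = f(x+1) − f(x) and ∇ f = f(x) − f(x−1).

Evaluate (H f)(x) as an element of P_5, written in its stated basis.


the result is g(x) = (45/4)x^4 - 45x^3 + (585/8)x^2 - (249/4)x + 1473/64

Δ f = (45/4)x^4 + (45/2)x^3 + (45/2)x^2 + (21/4)x - 3/4
E_{-3/2} Δ f = (45/4)x^4 - 45x^3 + (585/8)x^2 - (249/4)x + 1473/64


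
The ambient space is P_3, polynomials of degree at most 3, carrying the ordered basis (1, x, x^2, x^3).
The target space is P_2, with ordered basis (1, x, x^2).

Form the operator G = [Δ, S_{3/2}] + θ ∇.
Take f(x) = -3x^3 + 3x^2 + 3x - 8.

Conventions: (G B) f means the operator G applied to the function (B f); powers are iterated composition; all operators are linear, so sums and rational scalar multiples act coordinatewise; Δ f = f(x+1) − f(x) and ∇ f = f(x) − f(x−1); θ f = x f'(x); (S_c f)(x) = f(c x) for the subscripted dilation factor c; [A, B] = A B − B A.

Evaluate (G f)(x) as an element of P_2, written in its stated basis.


g(x) = -(225/8)x^2 + (21/8)x - 15/8

S_{3/2} f = -(81/8)x^3 + (27/4)x^2 + (9/2)x - 8
Δ S_{3/2} f = -(243/8)x^2 - (135/8)x + 9/8
Δ f = -9x^2 - 3x + 3
S_{3/2} Δ f = -(81/4)x^2 - (9/2)x + 3
[Δ, S_{3/2}] f = -(81/8)x^2 - (99/8)x - 15/8
∇ f = -9x^2 + 15x - 3
θ ∇ f = -18x^2 + 15x
([Δ, S_{3/2}] + θ ∇) f = -(225/8)x^2 + (21/8)x - 15/8


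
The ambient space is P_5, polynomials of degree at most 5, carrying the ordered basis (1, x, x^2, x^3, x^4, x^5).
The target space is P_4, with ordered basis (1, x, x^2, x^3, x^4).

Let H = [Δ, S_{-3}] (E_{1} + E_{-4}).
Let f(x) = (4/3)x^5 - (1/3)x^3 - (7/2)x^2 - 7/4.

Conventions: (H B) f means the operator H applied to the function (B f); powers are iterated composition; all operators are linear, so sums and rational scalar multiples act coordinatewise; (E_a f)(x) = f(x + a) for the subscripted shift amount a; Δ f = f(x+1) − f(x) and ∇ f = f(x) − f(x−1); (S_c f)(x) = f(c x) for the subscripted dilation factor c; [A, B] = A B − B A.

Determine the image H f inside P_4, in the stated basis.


the image equals g(x) = -4320x^4 - 14400x^3 - 39768x^2 - 46448x - 22200

E_{1} f = (4/3)x^5 + (20/3)x^4 + 13x^3 + (53/6)x^2 - (4/3)x - 17/4
E_{-4} f = (4/3)x^5 - (80/3)x^4 + 213x^3 - (5117/6)x^2 + (5156/3)x - 5607/4
(E_{1} + E_{-4}) f = (8/3)x^5 - 20x^4 + 226x^3 - 844x^2 + (5152/3)x - 1406
S_{-3} (E_{1} + E_{-4}) f = -648x^5 - 1620x^4 - 6102x^3 - 7596x^2 - 5152x - 1406
Δ S_{-3} (E_{1} + E_{-4}) f = -3240x^4 - 12960x^3 - 34506x^2 - 43218x - 21118
Δ (E_{1} + E_{-4}) f = (40/3)x^4 - (160/3)x^3 + (1754/3)x^2 - (3230/3)x + 1082
S_{-3} Δ (E_{1} + E_{-4}) f = 1080x^4 + 1440x^3 + 5262x^2 + 3230x + 1082
[Δ, S_{-3}] (E_{1} + E_{-4}) f = -4320x^4 - 14400x^3 - 39768x^2 - 46448x - 22200


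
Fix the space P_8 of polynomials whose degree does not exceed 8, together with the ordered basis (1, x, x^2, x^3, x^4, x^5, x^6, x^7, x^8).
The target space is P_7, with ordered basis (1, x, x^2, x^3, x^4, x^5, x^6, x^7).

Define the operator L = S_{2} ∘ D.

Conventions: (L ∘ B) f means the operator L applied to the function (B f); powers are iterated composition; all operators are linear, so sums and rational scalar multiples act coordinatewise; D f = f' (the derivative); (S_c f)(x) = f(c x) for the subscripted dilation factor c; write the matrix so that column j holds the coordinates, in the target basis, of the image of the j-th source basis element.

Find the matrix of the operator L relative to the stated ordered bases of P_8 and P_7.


the matrix is [[0, 1, 0, 0, 0, 0, 0, 0, 0]; [0, 0, 4, 0, 0, 0, 0, 0, 0]; [0, 0, 0, 12, 0, 0, 0, 0, 0]; [0, 0, 0, 0, 32, 0, 0, 0, 0]; [0, 0, 0, 0, 0, 80, 0, 0, 0]; [0, 0, 0, 0, 0, 0, 192, 0, 0]; [0, 0, 0, 0, 0, 0, 0, 448, 0]; [0, 0, 0, 0, 0, 0, 0, 0, 1024]] (rows listed top to bottom)

image of 1: 0
image of x: 1
image of x^2: 4x
image of x^3: 12x^2
image of x^4: 32x^3
image of x^5: 80x^4
image of x^6: 192x^5
image of x^7: 448x^6
image of x^8: 1024x^7
each image's coordinates form column j of the matrix


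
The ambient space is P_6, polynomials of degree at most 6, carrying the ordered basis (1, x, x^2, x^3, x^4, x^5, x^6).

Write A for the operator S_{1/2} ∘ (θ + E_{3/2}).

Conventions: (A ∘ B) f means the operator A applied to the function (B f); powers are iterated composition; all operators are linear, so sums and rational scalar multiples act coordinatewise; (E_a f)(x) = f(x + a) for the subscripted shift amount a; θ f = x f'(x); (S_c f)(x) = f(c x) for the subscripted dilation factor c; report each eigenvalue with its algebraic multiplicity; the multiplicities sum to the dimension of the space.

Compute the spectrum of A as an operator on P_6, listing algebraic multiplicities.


image of 1: 1
image of x: x + 3/2
image of x^2: (3/4)x^2 + (3/2)x + 9/4
image of x^3: (1/2)x^3 + (9/8)x^2 + (27/8)x + 27/8
image of x^4: (5/16)x^4 + (3/4)x^3 + (27/8)x^2 + (27/4)x + 81/16
image of x^5: (3/16)x^5 + (15/32)x^4 + (45/16)x^3 + (135/16)x^2 + (405/32)x + 243/32
image of x^6: (7/64)x^6 + (9/32)x^5 + (135/64)x^4 + (135/16)x^3 + (1215/64)x^2 + (729/32)x + 729/64
the matrix is upper triangular; its diagonal is (1, 1, 3/4, 1/2, 5/16, 3/16, 7/64)
for a triangular matrix the eigenvalues are the diagonal entries, with algebraic multiplicity their repetition count

λ = 7/64 (multiplicity 1), λ = 3/16 (multiplicity 1), λ = 5/16 (multiplicity 1), λ = 1/2 (multiplicity 1), λ = 3/4 (multiplicity 1), λ = 1 (multiplicity 2)


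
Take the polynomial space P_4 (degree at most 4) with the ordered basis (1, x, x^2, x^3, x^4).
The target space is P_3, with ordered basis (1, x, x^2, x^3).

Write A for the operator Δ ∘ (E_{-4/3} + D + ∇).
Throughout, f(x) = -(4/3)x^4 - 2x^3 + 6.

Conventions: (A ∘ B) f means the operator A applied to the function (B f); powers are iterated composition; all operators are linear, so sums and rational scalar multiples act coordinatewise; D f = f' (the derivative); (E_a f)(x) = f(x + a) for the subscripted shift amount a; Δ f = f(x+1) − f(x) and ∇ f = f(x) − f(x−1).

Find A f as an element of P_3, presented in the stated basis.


E_{-4/3} f = -(4/3)x^4 + (46/9)x^3 - (56/9)x^2 + (160/81)x + 1586/243
D f = -(16/3)x^3 - 6x^2
∇ f = -(16/3)x^3 + 2x^2 + (2/3)x - 2/3
(E_{-4/3} + D + ∇) f = -(4/3)x^4 - (50/9)x^3 - (92/9)x^2 + (214/81)x + 1424/243
Δ (E_{-4/3} + D + ∇) f = -(16/3)x^3 - (74/3)x^2 - (382/9)x - 1172/81

the image equals g(x) = -(16/3)x^3 - (74/3)x^2 - (382/9)x - 1172/81


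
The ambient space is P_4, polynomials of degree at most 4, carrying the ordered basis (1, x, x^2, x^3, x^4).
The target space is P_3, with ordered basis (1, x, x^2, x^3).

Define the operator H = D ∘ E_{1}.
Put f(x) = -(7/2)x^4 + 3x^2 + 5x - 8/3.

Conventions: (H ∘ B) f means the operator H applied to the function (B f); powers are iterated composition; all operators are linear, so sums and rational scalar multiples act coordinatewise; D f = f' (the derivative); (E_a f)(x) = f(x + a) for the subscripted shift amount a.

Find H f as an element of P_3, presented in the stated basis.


g(x) = -14x^3 - 42x^2 - 36x - 3

E_{1} f = -(7/2)x^4 - 14x^3 - 18x^2 - 3x + 11/6
D E_{1} f = -14x^3 - 42x^2 - 36x - 3


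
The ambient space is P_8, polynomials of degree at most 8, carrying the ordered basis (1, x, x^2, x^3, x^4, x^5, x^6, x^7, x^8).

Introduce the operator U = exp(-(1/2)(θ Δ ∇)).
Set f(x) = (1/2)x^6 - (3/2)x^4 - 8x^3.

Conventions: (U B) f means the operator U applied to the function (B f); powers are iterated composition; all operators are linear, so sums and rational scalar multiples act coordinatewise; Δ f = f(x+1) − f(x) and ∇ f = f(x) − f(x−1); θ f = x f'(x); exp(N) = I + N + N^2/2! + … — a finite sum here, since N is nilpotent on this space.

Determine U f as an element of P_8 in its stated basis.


the result is g(x) = (1/2)x^6 - (63/2)x^4 - 8x^3 + 183x^2 + 24x

order-1 term: -30x^4 + 3x^2 + 24x
order-2 term: 180x^2
the series for exp(-(1/2)(θ Δ ∇)) f terminates at order 2
exp(-(1/2)(θ Δ ∇)) f = (1/2)x^6 - (63/2)x^4 - 8x^3 + 183x^2 + 24x


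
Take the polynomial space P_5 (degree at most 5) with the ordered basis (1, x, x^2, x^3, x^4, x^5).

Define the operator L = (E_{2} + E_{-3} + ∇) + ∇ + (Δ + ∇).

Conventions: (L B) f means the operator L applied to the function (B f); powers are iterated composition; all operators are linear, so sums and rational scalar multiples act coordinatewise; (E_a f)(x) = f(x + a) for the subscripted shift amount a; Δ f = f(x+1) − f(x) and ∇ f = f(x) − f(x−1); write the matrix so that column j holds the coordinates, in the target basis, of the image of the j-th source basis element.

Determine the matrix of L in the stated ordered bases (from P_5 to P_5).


the matrix is [[2, 3, 11, -15, 95, -207]; [0, 2, 6, 33, -60, 475]; [0, 0, 2, 9, 66, -150]; [0, 0, 0, 2, 12, 110]; [0, 0, 0, 0, 2, 15]; [0, 0, 0, 0, 0, 2]] (rows listed top to bottom)

image of 1: 2
image of x: 2x + 3
image of x^2: 2x^2 + 6x + 11
image of x^3: 2x^3 + 9x^2 + 33x - 15
image of x^4: 2x^4 + 12x^3 + 66x^2 - 60x + 95
image of x^5: 2x^5 + 15x^4 + 110x^3 - 150x^2 + 475x - 207
each image's coordinates form column j of the matrix


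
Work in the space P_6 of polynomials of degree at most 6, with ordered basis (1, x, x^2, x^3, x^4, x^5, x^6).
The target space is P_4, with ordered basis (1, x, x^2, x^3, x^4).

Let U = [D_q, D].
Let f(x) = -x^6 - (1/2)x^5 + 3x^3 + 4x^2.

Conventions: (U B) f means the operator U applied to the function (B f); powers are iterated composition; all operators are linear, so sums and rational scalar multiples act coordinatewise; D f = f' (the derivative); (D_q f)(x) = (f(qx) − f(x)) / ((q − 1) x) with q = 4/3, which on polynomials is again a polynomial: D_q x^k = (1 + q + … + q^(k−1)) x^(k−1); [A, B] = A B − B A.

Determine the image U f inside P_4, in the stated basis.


g(x) = (2777/243)x^4 + (499/162)x^3 - (11/3)x - 4/3

D f = -6x^5 - (5/2)x^4 + 9x^2 + 8x
D_q D f = -(1562/27)x^4 - (875/54)x^3 + 21x + 8
D_q f = -(3367/243)x^5 - (781/162)x^4 + (37/3)x^2 + (28/3)x
D D_q f = -(16835/243)x^4 - (1562/81)x^3 + (74/3)x + 28/3
[D_q, D] f = (2777/243)x^4 + (499/162)x^3 - (11/3)x - 4/3


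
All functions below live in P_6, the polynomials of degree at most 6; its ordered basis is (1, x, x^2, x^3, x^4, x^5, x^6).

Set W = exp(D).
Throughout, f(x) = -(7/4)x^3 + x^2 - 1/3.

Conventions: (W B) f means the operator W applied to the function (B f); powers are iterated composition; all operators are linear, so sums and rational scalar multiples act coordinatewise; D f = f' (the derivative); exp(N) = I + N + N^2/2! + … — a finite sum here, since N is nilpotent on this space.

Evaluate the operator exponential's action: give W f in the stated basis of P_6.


order-1 term: -(21/4)x^2 + 2x
order-2 term: -(21/4)x + 1
order-3 term: -7/4
the series for exp(D) f terminates at order 3
exp(D) f = -(7/4)x^3 - (17/4)x^2 - (13/4)x - 13/12

g(x) = -(7/4)x^3 - (17/4)x^2 - (13/4)x - 13/12


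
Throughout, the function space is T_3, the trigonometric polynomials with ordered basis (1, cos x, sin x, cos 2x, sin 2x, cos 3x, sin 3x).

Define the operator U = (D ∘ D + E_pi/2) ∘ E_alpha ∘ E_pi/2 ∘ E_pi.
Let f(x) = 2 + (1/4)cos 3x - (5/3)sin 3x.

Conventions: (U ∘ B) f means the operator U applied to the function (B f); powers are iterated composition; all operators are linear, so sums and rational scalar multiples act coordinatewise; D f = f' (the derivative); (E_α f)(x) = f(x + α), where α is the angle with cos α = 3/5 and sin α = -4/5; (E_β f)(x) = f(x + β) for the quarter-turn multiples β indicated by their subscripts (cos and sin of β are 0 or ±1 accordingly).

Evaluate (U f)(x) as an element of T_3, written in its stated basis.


the image equals g(x) = 2 - (21719/1500)cos 3x + (2411/500)sin 3x

E_pi f = 2 - (1/4)cos 3x + (5/3)sin 3x
E_pi/2 E_pi f = 2 - (5/3)cos 3x - (1/4)sin 3x
E_alpha E_pi/2 E_pi f = 2 + (206/125)cos 3x - (529/1500)sin 3x
D (E_alpha ∘ E_pi/2 ∘ E_pi) f = -(529/500)cos 3x - (618/125)sin 3x
D D (E_alpha ∘ E_pi/2 ∘ E_pi) f = -(1854/125)cos 3x + (1587/500)sin 3x
E_pi/2 (E_alpha ∘ E_pi/2 ∘ E_pi) f = 2 + (529/1500)cos 3x + (206/125)sin 3x
(D ∘ D + E_pi/2) (E_alpha ∘ E_pi/2 ∘ E_pi) f = 2 - (21719/1500)cos 3x + (2411/500)sin 3x


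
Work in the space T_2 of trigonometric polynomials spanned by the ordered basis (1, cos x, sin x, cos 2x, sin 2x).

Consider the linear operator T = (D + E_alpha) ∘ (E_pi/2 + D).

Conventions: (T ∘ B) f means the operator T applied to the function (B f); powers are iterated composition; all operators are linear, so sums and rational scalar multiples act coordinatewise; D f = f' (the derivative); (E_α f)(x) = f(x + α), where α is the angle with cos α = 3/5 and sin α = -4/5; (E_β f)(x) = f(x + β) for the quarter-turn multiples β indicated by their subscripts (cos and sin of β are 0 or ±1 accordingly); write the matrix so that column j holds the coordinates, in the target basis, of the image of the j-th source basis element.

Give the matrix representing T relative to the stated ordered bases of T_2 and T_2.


the matrix is [[1, 0, 0, 0, 0]; [0, -2/5, 6/5, 0, 0]; [0, -6/5, -2/5, 0, 0]; [0, 0, 0, -9/5, -8/5]; [0, 0, 0, 8/5, -9/5]] (rows listed top to bottom)

image of 1: 1
image of cos x: -(2/5)cos x - (6/5)sin x
image of sin x: (6/5)cos x - (2/5)sin x
image of cos 2x: -(9/5)cos 2x + (8/5)sin 2x
image of sin 2x: -(8/5)cos 2x - (9/5)sin 2x
each image's coordinates form column j of the matrix


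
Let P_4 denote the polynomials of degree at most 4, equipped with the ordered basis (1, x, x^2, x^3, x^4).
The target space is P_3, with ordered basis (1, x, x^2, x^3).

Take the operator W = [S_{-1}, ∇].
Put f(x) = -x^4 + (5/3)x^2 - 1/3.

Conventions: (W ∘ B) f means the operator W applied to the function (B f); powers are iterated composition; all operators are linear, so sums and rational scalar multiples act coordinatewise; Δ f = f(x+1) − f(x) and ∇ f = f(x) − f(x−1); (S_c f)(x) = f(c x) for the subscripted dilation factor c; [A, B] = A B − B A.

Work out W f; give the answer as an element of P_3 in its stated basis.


the image equals g(x) = 8x^3 + (4/3)x

∇ f = -4x^3 + 6x^2 - (2/3)x - 2/3
S_{-1} ∇ f = 4x^3 + 6x^2 + (2/3)x - 2/3
S_{-1} f = -x^4 + (5/3)x^2 - 1/3
∇ S_{-1} f = -4x^3 + 6x^2 - (2/3)x - 2/3
[S_{-1}, ∇] f = 8x^3 + (4/3)x


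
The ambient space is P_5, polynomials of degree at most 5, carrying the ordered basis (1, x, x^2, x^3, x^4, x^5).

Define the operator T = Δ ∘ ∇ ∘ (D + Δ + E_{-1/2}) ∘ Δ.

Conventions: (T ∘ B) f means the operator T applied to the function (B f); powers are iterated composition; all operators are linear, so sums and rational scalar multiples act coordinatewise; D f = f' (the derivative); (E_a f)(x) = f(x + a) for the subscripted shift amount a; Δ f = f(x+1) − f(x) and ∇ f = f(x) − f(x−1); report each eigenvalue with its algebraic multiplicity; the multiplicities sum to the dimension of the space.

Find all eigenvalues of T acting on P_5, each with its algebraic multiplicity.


image of 1: 0
image of x: 0
image of x^2: 0
image of x^3: 6
image of x^4: 24x + 48
image of x^5: 60x^2 + 240x + 195
the matrix is upper triangular; its diagonal is (0, 0, 0, 0, 0, 0)
for a triangular matrix the eigenvalues are the diagonal entries, with algebraic multiplicity their repetition count

λ = 0 (multiplicity 6)


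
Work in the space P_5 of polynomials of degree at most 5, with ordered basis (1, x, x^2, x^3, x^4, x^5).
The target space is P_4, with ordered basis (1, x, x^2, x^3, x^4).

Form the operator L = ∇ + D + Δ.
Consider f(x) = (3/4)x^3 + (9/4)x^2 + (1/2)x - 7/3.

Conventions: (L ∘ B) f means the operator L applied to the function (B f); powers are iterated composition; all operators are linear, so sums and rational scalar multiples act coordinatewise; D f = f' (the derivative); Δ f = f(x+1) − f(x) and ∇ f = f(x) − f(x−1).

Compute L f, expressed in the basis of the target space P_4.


the result is g(x) = (27/4)x^2 + (27/2)x + 3

∇ f = (9/4)x^2 + (9/4)x - 1
D f = (9/4)x^2 + (9/2)x + 1/2
Δ f = (9/4)x^2 + (27/4)x + 7/2
(∇ + D + Δ) f = (27/4)x^2 + (27/2)x + 3


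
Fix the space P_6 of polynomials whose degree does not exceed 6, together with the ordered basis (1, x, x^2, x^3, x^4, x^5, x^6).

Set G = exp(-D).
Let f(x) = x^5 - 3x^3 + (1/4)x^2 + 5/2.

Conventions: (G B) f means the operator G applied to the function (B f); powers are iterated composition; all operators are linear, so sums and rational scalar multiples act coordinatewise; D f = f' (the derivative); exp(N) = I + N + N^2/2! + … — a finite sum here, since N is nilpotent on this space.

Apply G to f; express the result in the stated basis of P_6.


order-1 term: -5x^4 + 9x^2 - (1/2)x
order-2 term: 10x^3 - 9x + 1/4
order-3 term: -10x^2 + 3
order-4 term: 5x
order-5 term: -1
the series for exp(-D) f terminates at order 5
exp(-D) f = x^5 - 5x^4 + 7x^3 - (3/4)x^2 - (9/2)x + 19/4

the result is g(x) = x^5 - 5x^4 + 7x^3 - (3/4)x^2 - (9/2)x + 19/4


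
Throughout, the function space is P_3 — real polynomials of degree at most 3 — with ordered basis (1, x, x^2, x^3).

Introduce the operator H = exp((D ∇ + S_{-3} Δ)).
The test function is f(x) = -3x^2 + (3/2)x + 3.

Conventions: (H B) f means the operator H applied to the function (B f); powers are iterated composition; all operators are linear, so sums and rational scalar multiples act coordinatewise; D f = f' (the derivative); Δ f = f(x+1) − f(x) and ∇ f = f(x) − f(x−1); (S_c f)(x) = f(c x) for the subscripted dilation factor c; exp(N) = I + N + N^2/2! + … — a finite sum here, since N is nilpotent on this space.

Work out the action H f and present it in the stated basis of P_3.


the result is g(x) = -3x^2 + (39/2)x + 9/2

order-1 term: 18x - 15/2
order-2 term: 9
the series for exp((D ∇ + S_{-3} Δ)) f terminates at order 2
exp((D ∇ + S_{-3} Δ)) f = -3x^2 + (39/2)x + 9/2


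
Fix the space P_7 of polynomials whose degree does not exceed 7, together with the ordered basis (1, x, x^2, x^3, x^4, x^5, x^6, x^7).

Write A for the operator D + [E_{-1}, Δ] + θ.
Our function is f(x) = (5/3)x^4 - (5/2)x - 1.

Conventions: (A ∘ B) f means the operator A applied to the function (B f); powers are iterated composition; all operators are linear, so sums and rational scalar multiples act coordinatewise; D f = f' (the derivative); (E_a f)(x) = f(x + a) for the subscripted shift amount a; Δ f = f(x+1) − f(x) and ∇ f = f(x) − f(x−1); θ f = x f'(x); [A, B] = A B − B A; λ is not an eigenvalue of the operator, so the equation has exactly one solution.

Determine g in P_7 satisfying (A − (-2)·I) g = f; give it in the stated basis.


write g with unknown coordinates in the stated basis and equate coefficients in (A − (-2)·I) g = f
solving from the highest basis element down gives g = (5/18)x^4 - (2/9)x^3 + (1/6)x^2 - (17/18)x - 1/36
check: A g = (10/9)x^4 + (4/9)x^3 - (1/3)x^2 - (11/18)x - 17/18
so A g − (-2)·g = (5/3)x^4 - (5/2)x - 1 = f ✓

the image equals g(x) = (5/18)x^4 - (2/9)x^3 + (1/6)x^2 - (17/18)x - 1/36


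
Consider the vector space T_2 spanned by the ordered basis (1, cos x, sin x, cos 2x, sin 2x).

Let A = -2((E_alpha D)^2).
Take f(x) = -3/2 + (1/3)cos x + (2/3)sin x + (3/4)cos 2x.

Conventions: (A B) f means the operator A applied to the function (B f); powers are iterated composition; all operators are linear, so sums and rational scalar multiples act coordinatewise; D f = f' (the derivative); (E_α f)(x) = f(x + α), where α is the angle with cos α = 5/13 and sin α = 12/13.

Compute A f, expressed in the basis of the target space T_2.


the image equals g(x) = (242/507)cos x - (716/507)sin x - (1434/28561)cos 2x + (171360/28561)sin 2x

D f = (2/3)cos x - (1/3)sin x - (3/2)sin 2x
E_alpha D f = -(2/39)cos x - (29/39)sin x - (180/169)cos 2x + (357/338)sin 2x
D (E_alpha D) f = -(29/39)cos x + (2/39)sin x + (357/169)cos 2x + (360/169)sin 2x
E_alpha D (E_alpha D) f = -(121/507)cos x + (358/507)sin x + (717/28561)cos 2x - (85680/28561)sin 2x
(-2((E_alpha D)^2)) f = (242/507)cos x - (716/507)sin x - (1434/28561)cos 2x + (171360/28561)sin 2x


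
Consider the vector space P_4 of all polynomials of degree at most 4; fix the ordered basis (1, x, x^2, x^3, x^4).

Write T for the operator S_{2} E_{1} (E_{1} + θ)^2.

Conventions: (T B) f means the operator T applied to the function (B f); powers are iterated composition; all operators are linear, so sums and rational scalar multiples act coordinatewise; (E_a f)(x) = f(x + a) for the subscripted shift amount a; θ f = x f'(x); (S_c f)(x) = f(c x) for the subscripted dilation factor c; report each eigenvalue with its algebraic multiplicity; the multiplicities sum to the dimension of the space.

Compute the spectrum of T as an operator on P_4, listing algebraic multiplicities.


image of 1: 1
image of x: 8x + 7
image of x^2: 36x^2 + 56x + 25
image of x^3: 128x^3 + 276x^2 + 228x + 72
image of x^4: 400x^4 + 1088x^3 + 1272x^2 + 760x + 193
the matrix is upper triangular; its diagonal is (1, 8, 36, 128, 400)
for a triangular matrix the eigenvalues are the diagonal entries, with algebraic multiplicity their repetition count

λ = 1 (multiplicity 1), λ = 8 (multiplicity 1), λ = 36 (multiplicity 1), λ = 128 (multiplicity 1), λ = 400 (multiplicity 1)


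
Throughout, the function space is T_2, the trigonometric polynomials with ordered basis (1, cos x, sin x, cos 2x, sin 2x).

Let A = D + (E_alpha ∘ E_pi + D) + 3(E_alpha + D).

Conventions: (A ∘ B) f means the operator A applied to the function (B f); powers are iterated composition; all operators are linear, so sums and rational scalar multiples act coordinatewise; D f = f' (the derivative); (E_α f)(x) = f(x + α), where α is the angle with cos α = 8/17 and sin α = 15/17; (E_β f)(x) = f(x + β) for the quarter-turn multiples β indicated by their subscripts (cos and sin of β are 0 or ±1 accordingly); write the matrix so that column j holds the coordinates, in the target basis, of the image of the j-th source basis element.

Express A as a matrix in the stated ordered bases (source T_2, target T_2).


image of 1: 4
image of cos x: (16/17)cos x - (115/17)sin x
image of sin x: (115/17)cos x + (16/17)sin x
image of cos 2x: -(644/289)cos 2x - (3850/289)sin 2x
image of sin 2x: (3850/289)cos 2x - (644/289)sin 2x
each image's coordinates form column j of the matrix

the matrix is [[4, 0, 0, 0, 0]; [0, 16/17, 115/17, 0, 0]; [0, -115/17, 16/17, 0, 0]; [0, 0, 0, -644/289, 3850/289]; [0, 0, 0, -3850/289, -644/289]] (rows listed top to bottom)


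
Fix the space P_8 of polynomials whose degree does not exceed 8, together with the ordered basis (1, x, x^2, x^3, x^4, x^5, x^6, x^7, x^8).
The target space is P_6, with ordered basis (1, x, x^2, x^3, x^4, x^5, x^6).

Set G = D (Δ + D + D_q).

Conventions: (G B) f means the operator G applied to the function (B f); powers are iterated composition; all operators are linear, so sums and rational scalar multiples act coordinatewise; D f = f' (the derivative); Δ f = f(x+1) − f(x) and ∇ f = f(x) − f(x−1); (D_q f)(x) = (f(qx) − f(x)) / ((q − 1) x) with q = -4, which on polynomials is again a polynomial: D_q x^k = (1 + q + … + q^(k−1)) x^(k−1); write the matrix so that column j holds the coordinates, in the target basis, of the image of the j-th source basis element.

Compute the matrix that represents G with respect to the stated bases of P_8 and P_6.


image of 1: 0
image of x: 0
image of x^2: 1
image of x^3: 38x + 3
image of x^4: -129x^2 + 12x + 4
image of x^5: 860x^3 + 30x^2 + 20x + 5
image of x^6: -4035x^4 + 60x^3 + 60x^2 + 30x + 6
image of x^7: 19746x^5 + 105x^4 + 140x^3 + 105x^2 + 42x + 7
image of x^8: -91637x^6 + 168x^5 + 280x^4 + 280x^3 + 168x^2 + 56x + 8
each image's coordinates form column j of the matrix

the matrix is [[0, 0, 1, 3, 4, 5, 6, 7, 8]; [0, 0, 0, 38, 12, 20, 30, 42, 56]; [0, 0, 0, 0, -129, 30, 60, 105, 168]; [0, 0, 0, 0, 0, 860, 60, 140, 280]; [0, 0, 0, 0, 0, 0, -4035, 105, 280]; [0, 0, 0, 0, 0, 0, 0, 19746, 168]; [0, 0, 0, 0, 0, 0, 0, 0, -91637]] (rows listed top to bottom)


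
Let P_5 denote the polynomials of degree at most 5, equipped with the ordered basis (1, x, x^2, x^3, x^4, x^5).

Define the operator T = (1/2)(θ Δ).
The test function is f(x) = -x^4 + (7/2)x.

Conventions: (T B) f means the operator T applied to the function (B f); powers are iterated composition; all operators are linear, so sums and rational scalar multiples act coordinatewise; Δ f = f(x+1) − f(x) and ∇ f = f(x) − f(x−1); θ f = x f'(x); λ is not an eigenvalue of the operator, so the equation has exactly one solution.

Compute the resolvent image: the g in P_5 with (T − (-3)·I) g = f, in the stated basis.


the result is g(x) = -(1/3)x^4 + (2/3)x^3 + (19/18)x

write g with unknown coordinates in the stated basis and equate coefficients in (T − (-3)·I) g = f
solving from the highest basis element down gives g = -(1/3)x^4 + (2/3)x^3 + (19/18)x
check: T g = -2x^3 + (1/3)x
so T g − (-3)·g = -x^4 + (7/2)x = f ✓


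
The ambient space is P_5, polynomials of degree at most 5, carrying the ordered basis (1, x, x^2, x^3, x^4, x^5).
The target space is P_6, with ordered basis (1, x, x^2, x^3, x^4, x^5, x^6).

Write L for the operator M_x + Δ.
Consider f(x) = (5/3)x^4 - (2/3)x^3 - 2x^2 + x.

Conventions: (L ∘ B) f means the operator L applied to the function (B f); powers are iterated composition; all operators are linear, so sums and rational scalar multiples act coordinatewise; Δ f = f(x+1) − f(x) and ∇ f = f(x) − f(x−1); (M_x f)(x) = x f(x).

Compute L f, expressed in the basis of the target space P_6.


g(x) = (5/3)x^5 - (2/3)x^4 + (14/3)x^3 + 9x^2 + (2/3)x

M_x f = (5/3)x^5 - (2/3)x^4 - 2x^3 + x^2
Δ f = (20/3)x^3 + 8x^2 + (2/3)x
(M_x + Δ) f = (5/3)x^5 - (2/3)x^4 + (14/3)x^3 + 9x^2 + (2/3)x


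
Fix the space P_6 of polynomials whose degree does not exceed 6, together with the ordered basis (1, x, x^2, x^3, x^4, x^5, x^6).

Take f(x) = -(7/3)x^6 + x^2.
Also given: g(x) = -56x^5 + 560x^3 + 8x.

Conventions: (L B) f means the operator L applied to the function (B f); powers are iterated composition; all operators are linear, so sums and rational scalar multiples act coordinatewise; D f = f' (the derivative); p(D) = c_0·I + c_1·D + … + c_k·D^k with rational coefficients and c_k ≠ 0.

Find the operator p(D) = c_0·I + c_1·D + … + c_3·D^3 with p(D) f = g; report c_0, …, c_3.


p(D) = 4·D − 2·D^3, i.e. c_0 = 0, c_1 = 4, c_2 = 0, c_3 = -2

D^0 f = -(7/3)x^6 + x^2
D^1 f = -14x^5 + 2x
D^2 f = -70x^4 + 2
D^3 f = -280x^3
matching coefficients of g against c_0 f + c_1 Df + … from the top degree down determines the c_i
solution: c_0 = 0, c_1 = 4, c_2 = 0, c_3 = -2


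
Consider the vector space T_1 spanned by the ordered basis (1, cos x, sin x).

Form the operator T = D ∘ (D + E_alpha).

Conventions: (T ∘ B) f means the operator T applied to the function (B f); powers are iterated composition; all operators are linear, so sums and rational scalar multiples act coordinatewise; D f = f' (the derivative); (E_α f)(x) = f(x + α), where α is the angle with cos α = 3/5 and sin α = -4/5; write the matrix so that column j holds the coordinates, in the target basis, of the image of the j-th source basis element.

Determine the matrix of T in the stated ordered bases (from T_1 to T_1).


image of 1: 0
image of cos x: -(1/5)cos x - (3/5)sin x
image of sin x: (3/5)cos x - (1/5)sin x
each image's coordinates form column j of the matrix

the matrix is [[0, 0, 0]; [0, -1/5, 3/5]; [0, -3/5, -1/5]] (rows listed top to bottom)


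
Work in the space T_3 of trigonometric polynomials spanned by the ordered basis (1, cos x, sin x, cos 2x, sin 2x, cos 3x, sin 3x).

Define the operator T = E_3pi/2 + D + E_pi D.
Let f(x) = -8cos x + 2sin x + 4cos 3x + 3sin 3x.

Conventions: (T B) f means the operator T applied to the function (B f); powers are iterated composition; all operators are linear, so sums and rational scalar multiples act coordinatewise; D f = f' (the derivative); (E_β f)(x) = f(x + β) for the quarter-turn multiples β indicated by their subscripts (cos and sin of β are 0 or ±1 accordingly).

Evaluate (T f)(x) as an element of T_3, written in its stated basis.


g(x) = -2cos x - 8sin x + 3cos 3x - 4sin 3x

E_3pi/2 f = -2cos x - 8sin x + 3cos 3x - 4sin 3x
D f = 2cos x + 8sin x + 9cos 3x - 12sin 3x
D f = 2cos x + 8sin x + 9cos 3x - 12sin 3x
E_pi D f = -2cos x - 8sin x - 9cos 3x + 12sin 3x
(E_3pi/2 + D + E_pi D) f = -2cos x - 8sin x + 3cos 3x - 4sin 3x


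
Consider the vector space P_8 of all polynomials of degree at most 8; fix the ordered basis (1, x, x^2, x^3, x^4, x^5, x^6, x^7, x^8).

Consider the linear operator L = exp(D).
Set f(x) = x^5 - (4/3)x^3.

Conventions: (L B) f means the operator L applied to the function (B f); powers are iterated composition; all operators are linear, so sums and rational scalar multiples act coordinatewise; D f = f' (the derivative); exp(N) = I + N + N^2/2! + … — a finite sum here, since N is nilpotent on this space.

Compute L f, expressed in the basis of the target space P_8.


order-1 term: 5x^4 - 4x^2
order-2 term: 10x^3 - 4x
order-3 term: 10x^2 - 4/3
order-4 term: 5x
order-5 term: 1
the series for exp(D) f terminates at order 5
exp(D) f = x^5 + 5x^4 + (26/3)x^3 + 6x^2 + x - 1/3

the image equals g(x) = x^5 + 5x^4 + (26/3)x^3 + 6x^2 + x - 1/3


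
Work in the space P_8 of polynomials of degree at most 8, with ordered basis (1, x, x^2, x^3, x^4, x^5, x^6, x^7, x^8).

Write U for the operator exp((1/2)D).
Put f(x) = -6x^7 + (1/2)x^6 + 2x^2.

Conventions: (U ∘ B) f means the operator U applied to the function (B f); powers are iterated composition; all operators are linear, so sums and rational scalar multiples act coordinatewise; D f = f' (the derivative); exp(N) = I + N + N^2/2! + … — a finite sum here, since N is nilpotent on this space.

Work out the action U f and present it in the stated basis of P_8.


order-1 term: -21x^6 + (3/2)x^5 + 2x
order-2 term: -(63/2)x^5 + (15/8)x^4 + 1/2
order-3 term: -(105/4)x^4 + (5/4)x^3
order-4 term: -(105/8)x^3 + (15/32)x^2
order-5 term: -(63/16)x^2 + (3/32)x
order-6 term: -(21/32)x + 1/128
order-7 term: -3/64
the series for exp((1/2)D) f terminates at order 7
exp((1/2)D) f = -6x^7 - (41/2)x^6 - 30x^5 - (195/8)x^4 - (95/8)x^3 - (47/32)x^2 + (23/16)x + 59/128

the result is g(x) = -6x^7 - (41/2)x^6 - 30x^5 - (195/8)x^4 - (95/8)x^3 - (47/32)x^2 + (23/16)x + 59/128


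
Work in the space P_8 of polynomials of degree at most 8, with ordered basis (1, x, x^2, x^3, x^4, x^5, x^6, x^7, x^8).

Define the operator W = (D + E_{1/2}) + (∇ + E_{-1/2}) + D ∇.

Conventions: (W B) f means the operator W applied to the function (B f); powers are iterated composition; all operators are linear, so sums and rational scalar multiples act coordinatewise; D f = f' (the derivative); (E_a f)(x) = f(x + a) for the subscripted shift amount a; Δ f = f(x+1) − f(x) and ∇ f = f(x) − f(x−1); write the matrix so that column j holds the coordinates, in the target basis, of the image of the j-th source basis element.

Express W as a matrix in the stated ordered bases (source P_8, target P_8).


the matrix is [[2, 2, 3/2, -2, 25/8, -4, 161/32, -6, 897/128]; [0, 2, 4, 9/2, -8, 125/8, -24, 1127/32, -48]; [0, 0, 2, 6, 9, -20, 375/8, -84, 1127/8]; [0, 0, 0, 2, 8, 15, -40, 875/8, -224]; [0, 0, 0, 0, 2, 10, 45/2, -70, 875/4]; [0, 0, 0, 0, 0, 2, 12, 63/2, -112]; [0, 0, 0, 0, 0, 0, 2, 14, 42]; [0, 0, 0, 0, 0, 0, 0, 2, 16]; [0, 0, 0, 0, 0, 0, 0, 0, 2]] (rows listed top to bottom)

image of 1: 2
image of x: 2x + 2
image of x^2: 2x^2 + 4x + 3/2
image of x^3: 2x^3 + 6x^2 + (9/2)x - 2
image of x^4: 2x^4 + 8x^3 + 9x^2 - 8x + 25/8
image of x^5: 2x^5 + 10x^4 + 15x^3 - 20x^2 + (125/8)x - 4
image of x^6: 2x^6 + 12x^5 + (45/2)x^4 - 40x^3 + (375/8)x^2 - 24x + 161/32
image of x^7: 2x^7 + 14x^6 + (63/2)x^5 - 70x^4 + (875/8)x^3 - 84x^2 + (1127/32)x - 6
image of x^8: 2x^8 + 16x^7 + 42x^6 - 112x^5 + (875/4)x^4 - 224x^3 + (1127/8)x^2 - 48x + 897/128
each image's coordinates form column j of the matrix


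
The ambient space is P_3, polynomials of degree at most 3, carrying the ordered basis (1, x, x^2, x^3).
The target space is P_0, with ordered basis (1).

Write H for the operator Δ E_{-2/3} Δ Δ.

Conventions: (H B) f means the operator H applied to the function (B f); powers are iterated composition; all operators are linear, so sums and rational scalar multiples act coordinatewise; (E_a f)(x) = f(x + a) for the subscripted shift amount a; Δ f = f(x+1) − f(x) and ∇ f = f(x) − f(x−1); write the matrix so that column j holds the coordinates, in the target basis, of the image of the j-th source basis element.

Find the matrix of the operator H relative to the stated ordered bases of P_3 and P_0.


image of 1: 0
image of x: 0
image of x^2: 0
image of x^3: 6
each image's coordinates form column j of the matrix

the matrix is [[0, 0, 0, 6]] (rows listed top to bottom)


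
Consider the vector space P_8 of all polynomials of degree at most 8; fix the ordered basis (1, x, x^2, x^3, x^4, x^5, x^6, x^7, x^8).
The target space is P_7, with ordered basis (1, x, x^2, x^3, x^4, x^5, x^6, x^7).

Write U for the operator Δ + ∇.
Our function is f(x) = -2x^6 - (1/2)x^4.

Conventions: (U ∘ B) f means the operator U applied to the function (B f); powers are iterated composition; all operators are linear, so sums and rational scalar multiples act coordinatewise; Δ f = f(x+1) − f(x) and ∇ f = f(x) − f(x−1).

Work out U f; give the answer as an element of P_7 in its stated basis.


the result is g(x) = -24x^5 - 84x^3 - 28x

Δ f = -12x^5 - 30x^4 - 42x^3 - 33x^2 - 14x - 5/2
∇ f = -12x^5 + 30x^4 - 42x^3 + 33x^2 - 14x + 5/2
(Δ + ∇) f = -24x^5 - 84x^3 - 28x


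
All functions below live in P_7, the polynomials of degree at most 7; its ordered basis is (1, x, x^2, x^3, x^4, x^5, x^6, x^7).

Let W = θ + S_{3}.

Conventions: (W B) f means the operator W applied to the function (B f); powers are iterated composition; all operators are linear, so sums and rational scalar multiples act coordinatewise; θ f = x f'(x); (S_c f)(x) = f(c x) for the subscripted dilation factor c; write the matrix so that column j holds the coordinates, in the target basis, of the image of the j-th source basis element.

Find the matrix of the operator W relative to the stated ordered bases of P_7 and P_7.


image of 1: 1
image of x: 4x
image of x^2: 11x^2
image of x^3: 30x^3
image of x^4: 85x^4
image of x^5: 248x^5
image of x^6: 735x^6
image of x^7: 2194x^7
each image's coordinates form column j of the matrix

the matrix is [[1, 0, 0, 0, 0, 0, 0, 0]; [0, 4, 0, 0, 0, 0, 0, 0]; [0, 0, 11, 0, 0, 0, 0, 0]; [0, 0, 0, 30, 0, 0, 0, 0]; [0, 0, 0, 0, 85, 0, 0, 0]; [0, 0, 0, 0, 0, 248, 0, 0]; [0, 0, 0, 0, 0, 0, 735, 0]; [0, 0, 0, 0, 0, 0, 0, 2194]] (rows listed top to bottom)
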